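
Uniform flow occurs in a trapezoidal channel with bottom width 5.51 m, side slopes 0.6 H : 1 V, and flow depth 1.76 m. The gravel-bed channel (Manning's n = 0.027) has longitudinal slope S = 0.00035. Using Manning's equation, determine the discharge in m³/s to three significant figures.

9.05 m³/s

A = (b + z·y)·y = (5.51 + 0.6×1.76)×1.76 = 11.56 m²
P = b + 2y√(1+z²) = 5.51 + 2×1.76×√(1+0.6²) = 9.615 m
R = A/P = 11.56/9.615 = 1.202 m
Q = (1/n)·A·R^(2/3)·S^(1/2) = (1/0.027) × 11.56 × 1.202^(2/3) × 0.00035^(1/2) = 9.052 m³/s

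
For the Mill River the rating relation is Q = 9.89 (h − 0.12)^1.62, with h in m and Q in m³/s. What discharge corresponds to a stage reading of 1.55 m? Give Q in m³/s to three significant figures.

Q = 9.89 × (1.55 − 0.12)^1.62 = 9.89 × 1.43^1.62 = 17.65 m³/s

17.7 m³/s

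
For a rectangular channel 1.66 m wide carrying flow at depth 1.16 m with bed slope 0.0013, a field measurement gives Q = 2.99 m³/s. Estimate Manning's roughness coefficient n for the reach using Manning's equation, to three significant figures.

A = b·y = 1.66 × 1.16 = 1.926 m²
P = b + 2y = 1.66 + 2×1.16 = 3.980 m
R = A/P = 1.926/3.980 = 0.4838 m
n = (1/Q)·A·R^(2/3)·S^(1/2) = (1/2.99) × 1.926 × 0.6163 × 0.03606 = 0.01431

0.0143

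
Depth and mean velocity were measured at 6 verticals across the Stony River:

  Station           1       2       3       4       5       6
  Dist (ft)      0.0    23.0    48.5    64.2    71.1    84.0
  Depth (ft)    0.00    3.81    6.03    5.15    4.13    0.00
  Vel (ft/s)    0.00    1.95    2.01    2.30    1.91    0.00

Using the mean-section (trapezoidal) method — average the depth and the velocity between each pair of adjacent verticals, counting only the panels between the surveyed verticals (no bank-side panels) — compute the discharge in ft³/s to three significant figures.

573 ft³/s

Panel 1-2: Δb = 23 ft, d̄ = (0.00+3.81)/2 = 1.905, v̄ = (0.00+1.95)/2 = 0.975 → q = 23×1.905×0.975 = 42.72 ft³/s
Panel 2-3: Δb = 25.5 ft, d̄ = (3.81+6.03)/2 = 4.92, v̄ = (1.95+2.01)/2 = 1.98 → q = 25.5×4.92×1.98 = 248.4 ft³/s
Panel 3-4: Δb = 15.7 ft, d̄ = (6.03+5.15)/2 = 5.59, v̄ = (2.01+2.30)/2 = 2.155 → q = 15.7×5.59×2.155 = 189.1 ft³/s
Panel 4-5: Δb = 6.9 ft, d̄ = (5.15+4.13)/2 = 4.64, v̄ = (2.30+1.91)/2 = 2.105 → q = 6.9×4.64×2.105 = 67.39 ft³/s
Panel 5-6: Δb = 12.9 ft, d̄ = (4.13+0.00)/2 = 2.065, v̄ = (1.91+0.00)/2 = 0.955 → q = 12.9×2.065×0.955 = 25.44 ft³/s
Q = Σ q = 573.1 ft³/s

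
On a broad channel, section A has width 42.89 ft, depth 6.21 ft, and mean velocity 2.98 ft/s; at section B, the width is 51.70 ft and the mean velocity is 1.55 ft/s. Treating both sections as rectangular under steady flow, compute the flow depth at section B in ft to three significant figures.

Q = A₁V₁ = (42.89×6.21) × 2.98 = 793.7 ft³/s
d₂ = Q/(b₂ V₂) = 793.7/(51.70×1.55) = 9.905 ft

9.90 ft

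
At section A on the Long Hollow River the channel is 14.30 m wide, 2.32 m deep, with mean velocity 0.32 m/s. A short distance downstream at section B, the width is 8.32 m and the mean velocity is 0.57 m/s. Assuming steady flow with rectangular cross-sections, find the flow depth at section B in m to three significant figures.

2.24 m

Q = A₁V₁ = (14.30×2.32) × 0.32 = 10.62 m³/s
d₂ = Q/(b₂ V₂) = 10.62/(8.32×0.57) = 2.239 m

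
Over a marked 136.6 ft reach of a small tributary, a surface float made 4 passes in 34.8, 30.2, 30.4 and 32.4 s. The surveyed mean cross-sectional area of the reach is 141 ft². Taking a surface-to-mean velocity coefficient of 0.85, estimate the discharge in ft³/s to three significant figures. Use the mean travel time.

t̄ = (34.8 + 30.2 + 30.4 + 32.4) / 4 = 31.95 s
v_surface = L / t̄ = 136.6 / 31.95 = 4.275 ft/s
v_mean = 0.85 × 4.275 = 3.634 ft/s
Q = A × v_mean = 141 × 3.634 = 512.4 ft³/s

512 ft³/s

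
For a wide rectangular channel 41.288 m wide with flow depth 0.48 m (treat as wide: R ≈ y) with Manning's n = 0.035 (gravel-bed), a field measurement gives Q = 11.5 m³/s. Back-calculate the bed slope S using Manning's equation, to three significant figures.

0.00110

A = b·y = 41.288 × 0.48 = 19.82 m²
Wide channel: R ≈ y = 0.48 m
S = (Q·n / (1·A·R^(2/3)))² = (11.5×0.035 / (1×19.82×0.6130))² = 0.001098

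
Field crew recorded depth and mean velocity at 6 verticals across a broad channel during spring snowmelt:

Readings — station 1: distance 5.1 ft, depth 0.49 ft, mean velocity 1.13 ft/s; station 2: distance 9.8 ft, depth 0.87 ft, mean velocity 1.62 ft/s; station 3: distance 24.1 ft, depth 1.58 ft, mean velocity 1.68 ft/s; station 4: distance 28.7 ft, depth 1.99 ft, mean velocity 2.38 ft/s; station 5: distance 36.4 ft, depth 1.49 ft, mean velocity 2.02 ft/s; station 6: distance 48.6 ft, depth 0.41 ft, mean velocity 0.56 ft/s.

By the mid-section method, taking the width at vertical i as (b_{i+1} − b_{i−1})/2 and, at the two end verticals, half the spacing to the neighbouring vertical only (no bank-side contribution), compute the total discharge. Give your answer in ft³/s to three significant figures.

100 ft³/s

w_1 = (9.8 − 5.1)/2 = 2.35 ft; q_1 = 1.13 × 0.49 × 2.35 = 1.301 ft³/s
w_2 = (24.1 − 5.1)/2 = 9.5 ft; q_2 = 1.62 × 0.87 × 9.5 = 13.39 ft³/s
w_3 = (28.7 − 9.8)/2 = 9.45 ft; q_3 = 1.68 × 1.58 × 9.45 = 25.08 ft³/s
w_4 = (36.4 − 24.1)/2 = 6.15 ft; q_4 = 2.38 × 1.99 × 6.15 = 29.13 ft³/s
w_5 = (48.6 − 28.7)/2 = 9.95 ft; q_5 = 2.02 × 1.49 × 9.95 = 29.95 ft³/s
w_6 = (48.6 − 36.4)/2 = 6.1 ft; q_6 = 0.56 × 0.41 × 6.1 = 1.401 ft³/s
Q = Σ qᵢ = 100.3 ft³/s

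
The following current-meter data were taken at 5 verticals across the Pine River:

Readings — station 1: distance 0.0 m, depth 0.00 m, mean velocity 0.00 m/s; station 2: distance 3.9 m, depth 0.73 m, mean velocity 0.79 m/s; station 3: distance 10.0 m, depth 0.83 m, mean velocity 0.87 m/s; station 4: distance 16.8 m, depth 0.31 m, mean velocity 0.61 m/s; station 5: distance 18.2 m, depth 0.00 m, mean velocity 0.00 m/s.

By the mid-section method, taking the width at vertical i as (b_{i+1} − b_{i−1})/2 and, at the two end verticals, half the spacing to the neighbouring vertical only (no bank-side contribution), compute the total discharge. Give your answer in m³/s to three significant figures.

w_2 = (10.0 − 0.0)/2 = 5 m; q_2 = 0.79 × 0.73 × 5 = 2.884 m³/s
w_3 = (16.8 − 3.9)/2 = 6.45 m; q_3 = 0.87 × 0.83 × 6.45 = 4.658 m³/s
w_4 = (18.2 − 10.0)/2 = 4.1 m; q_4 = 0.61 × 0.31 × 4.1 = 0.7753 m³/s
Stations 1, 5 contribute zero (depth or velocity is 0).
Q = Σ qᵢ = 8.316 m³/s

8.32 m³/s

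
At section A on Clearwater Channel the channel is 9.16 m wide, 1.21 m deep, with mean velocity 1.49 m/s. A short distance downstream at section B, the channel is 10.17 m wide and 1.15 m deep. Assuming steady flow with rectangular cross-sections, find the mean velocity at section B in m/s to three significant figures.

Q = A₁V₁ = (9.16×1.21) × 1.49 = 16.51 m³/s
A₂ = 10.17 × 1.15 = 11.70 m²
V₂ = Q/A₂ = 16.51/11.70 = 1.412 m/s

1.41 m/s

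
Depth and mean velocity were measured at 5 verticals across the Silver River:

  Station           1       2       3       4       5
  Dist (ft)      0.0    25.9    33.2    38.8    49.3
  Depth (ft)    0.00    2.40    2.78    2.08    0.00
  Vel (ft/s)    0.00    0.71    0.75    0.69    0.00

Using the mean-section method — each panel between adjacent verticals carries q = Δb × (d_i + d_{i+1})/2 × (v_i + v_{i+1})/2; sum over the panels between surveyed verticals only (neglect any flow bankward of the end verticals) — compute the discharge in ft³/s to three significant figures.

38.4 ft³/s

Panel 1-2: Δb = 25.9 ft, d̄ = (0.00+2.40)/2 = 1.2, v̄ = (0.00+0.71)/2 = 0.355 → q = 25.9×1.2×0.355 = 11.03 ft³/s
Panel 2-3: Δb = 7.3 ft, d̄ = (2.40+2.78)/2 = 2.59, v̄ = (0.71+0.75)/2 = 0.73 → q = 7.3×2.59×0.73 = 13.80 ft³/s
Panel 3-4: Δb = 5.6 ft, d̄ = (2.78+2.08)/2 = 2.43, v̄ = (0.75+0.69)/2 = 0.72 → q = 5.6×2.43×0.72 = 9.798 ft³/s
Panel 4-5: Δb = 10.5 ft, d̄ = (2.08+0.00)/2 = 1.04, v̄ = (0.69+0.00)/2 = 0.345 → q = 10.5×1.04×0.345 = 3.767 ft³/s
Q = Σ q = 38.40 ft³/s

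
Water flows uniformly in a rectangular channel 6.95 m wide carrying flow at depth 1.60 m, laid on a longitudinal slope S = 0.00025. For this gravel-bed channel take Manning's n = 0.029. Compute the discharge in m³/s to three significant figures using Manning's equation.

A = b·y = 6.95 × 1.60 = 11.12 m²
P = b + 2y = 6.95 + 2×1.60 = 10.15 m
R = A/P = 11.12/10.15 = 1.096 m
Q = (1/n)·A·R^(2/3)·S^(1/2) = (1/0.029) × 11.12 × 1.096^(2/3) × 0.00025^(1/2) = 6.443 m³/s

6.44 m³/s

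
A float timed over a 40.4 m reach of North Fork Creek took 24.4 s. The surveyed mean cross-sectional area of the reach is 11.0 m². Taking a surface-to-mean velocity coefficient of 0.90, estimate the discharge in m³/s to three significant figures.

v_surface = L / t̄ = 40.4 / 24.4 = 1.656 m/s
v_mean = 0.90 × 1.656 = 1.490 m/s
Q = A × v_mean = 11.0 × 1.490 = 16.39 m³/s

16.4 m³/s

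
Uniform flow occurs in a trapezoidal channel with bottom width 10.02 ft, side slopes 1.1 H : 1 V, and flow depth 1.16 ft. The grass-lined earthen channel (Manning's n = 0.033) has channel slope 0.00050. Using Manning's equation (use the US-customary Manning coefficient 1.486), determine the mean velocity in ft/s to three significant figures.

A = (b + z·y)·y = (10.02 + 1.1×1.16)×1.16 = 13.10 ft²
P = b + 2y√(1+z²) = 10.02 + 2×1.16×√(1+1.1²) = 13.47 ft
R = A/P = 13.10/13.47 = 0.9729 ft
Q = (1.486/n)·A·R^(2/3)·S^(1/2) = (1.486/0.033) × 13.10 × 0.9729^(2/3) × 0.00050^(1/2) = 12.95 ft³/s
V = Q/A = 12.95/13.10 = 0.9886 ft/s

0.989 ft/s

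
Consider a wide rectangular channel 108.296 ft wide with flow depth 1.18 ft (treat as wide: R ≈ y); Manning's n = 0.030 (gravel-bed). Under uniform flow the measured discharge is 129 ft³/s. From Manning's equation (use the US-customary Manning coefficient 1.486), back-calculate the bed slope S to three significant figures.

A = b·y = 108.296 × 1.18 = 127.8 ft²
Wide channel: R ≈ y = 1.18 ft
S = (Q·n / (1.486·A·R^(2/3)))² = (129×0.030 / (1.486×127.8×1.117))² = 0.0003331

0.000333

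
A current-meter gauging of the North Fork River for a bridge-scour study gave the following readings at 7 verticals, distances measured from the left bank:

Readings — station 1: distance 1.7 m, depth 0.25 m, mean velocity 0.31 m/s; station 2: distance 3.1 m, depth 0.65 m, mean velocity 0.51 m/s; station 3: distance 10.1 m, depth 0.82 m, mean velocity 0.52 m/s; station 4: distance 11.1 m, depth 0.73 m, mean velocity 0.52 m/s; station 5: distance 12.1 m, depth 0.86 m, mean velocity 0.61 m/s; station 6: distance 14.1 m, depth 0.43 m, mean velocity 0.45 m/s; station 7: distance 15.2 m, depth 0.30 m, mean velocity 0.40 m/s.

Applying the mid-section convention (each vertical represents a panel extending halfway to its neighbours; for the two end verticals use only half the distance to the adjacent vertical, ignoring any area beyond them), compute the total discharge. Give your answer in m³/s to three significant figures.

w_1 = (3.1 − 1.7)/2 = 0.7 m; q_1 = 0.31 × 0.25 × 0.7 = 0.05425 m³/s
w_2 = (10.1 − 1.7)/2 = 4.2 m; q_2 = 0.51 × 0.65 × 4.2 = 1.392 m³/s
w_3 = (11.1 − 3.1)/2 = 4 m; q_3 = 0.52 × 0.82 × 4 = 1.706 m³/s
w_4 = (12.1 − 10.1)/2 = 1 m; q_4 = 0.52 × 0.73 × 1 = 0.3796 m³/s
w_5 = (14.1 − 11.1)/2 = 1.5 m; q_5 = 0.61 × 0.86 × 1.5 = 0.7869 m³/s
w_6 = (15.2 − 12.1)/2 = 1.55 m; q_6 = 0.45 × 0.43 × 1.55 = 0.2999 m³/s
w_7 = (15.2 − 14.1)/2 = 0.55 m; q_7 = 0.40 × 0.30 × 0.55 = 0.06600 m³/s
Q = Σ qᵢ = 4.685 m³/s

4.68 m³/s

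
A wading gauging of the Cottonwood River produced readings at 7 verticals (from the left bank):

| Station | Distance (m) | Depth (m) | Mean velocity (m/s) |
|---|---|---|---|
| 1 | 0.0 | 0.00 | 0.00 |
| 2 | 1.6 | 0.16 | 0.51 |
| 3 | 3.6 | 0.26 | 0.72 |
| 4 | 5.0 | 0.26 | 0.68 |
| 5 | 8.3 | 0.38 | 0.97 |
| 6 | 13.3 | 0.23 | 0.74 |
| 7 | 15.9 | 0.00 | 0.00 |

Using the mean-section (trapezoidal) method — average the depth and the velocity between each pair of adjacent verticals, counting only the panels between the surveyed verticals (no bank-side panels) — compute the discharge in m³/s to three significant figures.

2.83 m³/s

Panel 1-2: Δb = 1.6 m, d̄ = (0.00+0.16)/2 = 0.08, v̄ = (0.00+0.51)/2 = 0.255 → q = 1.6×0.08×0.255 = 0.03264 m³/s
Panel 2-3: Δb = 2 m, d̄ = (0.16+0.26)/2 = 0.21, v̄ = (0.51+0.72)/2 = 0.615 → q = 2×0.21×0.615 = 0.2583 m³/s
Panel 3-4: Δb = 1.4 m, d̄ = (0.26+0.26)/2 = 0.26, v̄ = (0.72+0.68)/2 = 0.7 → q = 1.4×0.26×0.7 = 0.2548 m³/s
Panel 4-5: Δb = 3.3 m, d̄ = (0.26+0.38)/2 = 0.32, v̄ = (0.68+0.97)/2 = 0.825 → q = 3.3×0.32×0.825 = 0.8712 m³/s
Panel 5-6: Δb = 5 m, d̄ = (0.38+0.23)/2 = 0.305, v̄ = (0.97+0.74)/2 = 0.855 → q = 5×0.305×0.855 = 1.304 m³/s
Panel 6-7: Δb = 2.6 m, d̄ = (0.23+0.00)/2 = 0.115, v̄ = (0.74+0.00)/2 = 0.37 → q = 2.6×0.115×0.37 = 0.1106 m³/s
Q = Σ q = 2.831 m³/s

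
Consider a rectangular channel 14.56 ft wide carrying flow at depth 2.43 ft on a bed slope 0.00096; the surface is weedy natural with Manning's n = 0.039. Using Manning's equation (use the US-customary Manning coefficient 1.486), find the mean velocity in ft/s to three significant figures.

1.76 ft/s

A = b·y = 14.56 × 2.43 = 35.38 ft²
P = b + 2y = 14.56 + 2×2.43 = 19.42 ft
R = A/P = 35.38/19.42 = 1.822 ft
Q = (1.486/n)·A·R^(2/3)·S^(1/2) = (1.486/0.039) × 35.38 × 1.822^(2/3) × 0.00096^(1/2) = 62.31 ft³/s
V = Q/A = 62.31/35.38 = 1.761 ft/s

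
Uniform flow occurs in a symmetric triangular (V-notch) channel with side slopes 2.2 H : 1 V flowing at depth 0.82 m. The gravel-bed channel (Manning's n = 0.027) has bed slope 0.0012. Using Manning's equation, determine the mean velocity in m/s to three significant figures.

0.665 m/s

A = z·y² = 2.2×0.82² = 1.479 m²
P = 2y√(1+z²) = 2×0.82×√(1+2.2²) = 3.963 m
R = A/P = 1.479/3.963 = 0.3733 m
Q = (1/n)·A·R^(2/3)·S^(1/2) = (1/0.027) × 1.479 × 0.3733^(2/3) × 0.0012^(1/2) = 0.9839 m³/s
V = Q/A = 0.9839/1.479 = 0.6651 m/s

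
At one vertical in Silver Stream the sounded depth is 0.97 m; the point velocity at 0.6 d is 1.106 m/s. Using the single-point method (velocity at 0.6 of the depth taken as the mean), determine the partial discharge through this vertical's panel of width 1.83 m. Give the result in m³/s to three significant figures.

v̄ = v₀.₆ = 1.106 m/s
q = v̄ × d × w = 1.106 × 0.97 × 1.83 = 1.963 m³/s

1.96 m³/s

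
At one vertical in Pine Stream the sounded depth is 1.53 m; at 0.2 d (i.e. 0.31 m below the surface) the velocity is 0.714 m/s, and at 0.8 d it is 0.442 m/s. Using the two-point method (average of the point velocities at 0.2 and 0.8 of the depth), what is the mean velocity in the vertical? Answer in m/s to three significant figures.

0.578 m/s

v̄ = (0.714 + 0.442) / 2 = 0.5780 m/s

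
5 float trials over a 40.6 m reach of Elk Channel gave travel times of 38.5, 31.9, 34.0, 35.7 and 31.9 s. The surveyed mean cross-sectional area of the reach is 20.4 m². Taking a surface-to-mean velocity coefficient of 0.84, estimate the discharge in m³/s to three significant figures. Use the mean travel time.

t̄ = (38.5 + 31.9 + 34.0 + 35.7 + 31.9) / 5 = 34.4 s
v_surface = L / t̄ = 40.6 / 34.4 = 1.180 m/s
v_mean = 0.84 × 1.180 = 0.9914 m/s
Q = A × v_mean = 20.4 × 0.9914 = 20.22 m³/s

20.2 m³/s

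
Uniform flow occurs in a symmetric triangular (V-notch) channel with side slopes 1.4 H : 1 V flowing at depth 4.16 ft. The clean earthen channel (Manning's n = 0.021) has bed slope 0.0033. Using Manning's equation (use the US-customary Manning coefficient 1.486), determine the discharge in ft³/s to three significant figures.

140 ft³/s

A = z·y² = 1.4×4.16² = 24.23 ft²
P = 2y√(1+z²) = 2×4.16×√(1+1.4²) = 14.31 ft
R = A/P = 24.23/14.31 = 1.693 ft
Q = (1.486/n)·A·R^(2/3)·S^(1/2) = (1.486/0.021) × 24.23 × 1.693^(2/3) × 0.0033^(1/2) = 139.9 ft³/s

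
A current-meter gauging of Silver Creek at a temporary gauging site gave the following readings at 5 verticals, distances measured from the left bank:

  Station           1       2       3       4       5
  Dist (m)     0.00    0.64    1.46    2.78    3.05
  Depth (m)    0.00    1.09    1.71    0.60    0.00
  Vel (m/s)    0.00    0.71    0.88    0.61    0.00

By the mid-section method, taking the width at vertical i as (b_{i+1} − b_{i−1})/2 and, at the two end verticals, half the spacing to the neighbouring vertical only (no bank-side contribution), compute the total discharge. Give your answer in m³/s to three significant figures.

w_2 = (1.46 − 0.00)/2 = 0.73 m; q_2 = 0.71 × 1.09 × 0.73 = 0.5649 m³/s
w_3 = (2.78 − 0.64)/2 = 1.07 m; q_3 = 0.88 × 1.71 × 1.07 = 1.610 m³/s
w_4 = (3.05 − 1.46)/2 = 0.795 m; q_4 = 0.61 × 0.60 × 0.795 = 0.2910 m³/s
Stations 1, 5 contribute zero (depth or velocity is 0).
Q = Σ qᵢ = 2.466 m³/s

2.47 m³/s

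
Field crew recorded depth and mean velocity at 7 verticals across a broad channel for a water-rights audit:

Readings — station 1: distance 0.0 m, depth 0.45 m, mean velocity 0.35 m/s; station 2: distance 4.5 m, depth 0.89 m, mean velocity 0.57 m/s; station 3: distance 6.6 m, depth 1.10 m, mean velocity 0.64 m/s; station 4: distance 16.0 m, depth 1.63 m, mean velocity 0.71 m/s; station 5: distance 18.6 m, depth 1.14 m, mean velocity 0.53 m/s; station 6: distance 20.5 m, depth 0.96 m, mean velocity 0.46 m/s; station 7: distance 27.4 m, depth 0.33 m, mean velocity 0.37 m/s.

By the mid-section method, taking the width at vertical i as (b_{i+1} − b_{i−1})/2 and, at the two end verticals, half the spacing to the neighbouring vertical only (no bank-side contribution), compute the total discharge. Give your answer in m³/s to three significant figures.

16.7 m³/s

w_1 = (4.5 − 0.0)/2 = 2.25 m; q_1 = 0.35 × 0.45 × 2.25 = 0.3544 m³/s
w_2 = (6.6 − 0.0)/2 = 3.3 m; q_2 = 0.57 × 0.89 × 3.3 = 1.674 m³/s
w_3 = (16.0 − 4.5)/2 = 5.75 m; q_3 = 0.64 × 1.10 × 5.75 = 4.048 m³/s
w_4 = (18.6 − 6.6)/2 = 6 m; q_4 = 0.71 × 1.63 × 6 = 6.944 m³/s
w_5 = (20.5 − 16.0)/2 = 2.25 m; q_5 = 0.53 × 1.14 × 2.25 = 1.359 m³/s
w_6 = (27.4 − 18.6)/2 = 4.4 m; q_6 = 0.46 × 0.96 × 4.4 = 1.943 m³/s
w_7 = (27.4 − 20.5)/2 = 3.45 m; q_7 = 0.37 × 0.33 × 3.45 = 0.4212 m³/s
Q = Σ qᵢ = 16.74 m³/s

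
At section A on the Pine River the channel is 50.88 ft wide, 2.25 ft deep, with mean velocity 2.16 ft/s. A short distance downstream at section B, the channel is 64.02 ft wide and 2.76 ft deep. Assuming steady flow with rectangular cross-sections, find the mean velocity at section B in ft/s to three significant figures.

1.40 ft/s

Q = A₁V₁ = (50.88×2.25) × 2.16 = 247.3 ft³/s
A₂ = 64.02 × 2.76 = 176.7 ft²
V₂ = Q/A₂ = 247.3/176.7 = 1.399 ft/s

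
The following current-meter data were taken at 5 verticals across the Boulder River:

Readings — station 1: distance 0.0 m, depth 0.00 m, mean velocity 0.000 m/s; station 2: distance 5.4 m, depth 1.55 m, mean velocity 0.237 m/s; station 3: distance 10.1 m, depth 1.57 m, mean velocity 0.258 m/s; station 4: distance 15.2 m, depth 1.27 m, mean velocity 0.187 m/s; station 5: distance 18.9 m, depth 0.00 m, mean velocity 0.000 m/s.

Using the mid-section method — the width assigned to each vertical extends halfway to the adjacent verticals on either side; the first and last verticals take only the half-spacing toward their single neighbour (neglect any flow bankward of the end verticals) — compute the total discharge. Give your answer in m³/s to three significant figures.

4.88 m³/s

w_2 = (10.1 − 0.0)/2 = 5.05 m; q_2 = 0.237 × 1.55 × 5.05 = 1.855 m³/s
w_3 = (15.2 − 5.4)/2 = 4.9 m; q_3 = 0.258 × 1.57 × 4.9 = 1.985 m³/s
w_4 = (18.9 − 10.1)/2 = 4.4 m; q_4 = 0.187 × 1.27 × 4.4 = 1.045 m³/s
Stations 1, 5 contribute zero (depth or velocity is 0).
Q = Σ qᵢ = 4.885 m³/s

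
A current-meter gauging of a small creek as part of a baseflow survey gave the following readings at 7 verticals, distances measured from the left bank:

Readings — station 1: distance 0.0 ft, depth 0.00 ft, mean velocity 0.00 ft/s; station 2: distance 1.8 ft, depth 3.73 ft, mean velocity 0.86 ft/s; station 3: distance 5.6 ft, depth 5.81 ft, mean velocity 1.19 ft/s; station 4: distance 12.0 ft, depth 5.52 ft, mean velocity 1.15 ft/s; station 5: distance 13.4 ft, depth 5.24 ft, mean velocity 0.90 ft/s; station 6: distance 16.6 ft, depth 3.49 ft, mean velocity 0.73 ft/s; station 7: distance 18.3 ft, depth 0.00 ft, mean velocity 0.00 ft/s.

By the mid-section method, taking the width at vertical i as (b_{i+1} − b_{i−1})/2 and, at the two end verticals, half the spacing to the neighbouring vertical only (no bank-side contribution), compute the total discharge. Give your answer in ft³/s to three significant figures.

86.1 ft³/s

w_2 = (5.6 − 0.0)/2 = 2.8 ft; q_2 = 0.86 × 3.73 × 2.8 = 8.982 ft³/s
w_3 = (12.0 − 1.8)/2 = 5.1 ft; q_3 = 1.19 × 5.81 × 5.1 = 35.26 ft³/s
w_4 = (13.4 − 5.6)/2 = 3.9 ft; q_4 = 1.15 × 5.52 × 3.9 = 24.76 ft³/s
w_5 = (16.6 − 12.0)/2 = 2.3 ft; q_5 = 0.90 × 5.24 × 2.3 = 10.85 ft³/s
w_6 = (18.3 − 13.4)/2 = 2.45 ft; q_6 = 0.73 × 3.49 × 2.45 = 6.242 ft³/s
Stations 1, 7 contribute zero (depth or velocity is 0).
Q = Σ qᵢ = 86.09 ft³/s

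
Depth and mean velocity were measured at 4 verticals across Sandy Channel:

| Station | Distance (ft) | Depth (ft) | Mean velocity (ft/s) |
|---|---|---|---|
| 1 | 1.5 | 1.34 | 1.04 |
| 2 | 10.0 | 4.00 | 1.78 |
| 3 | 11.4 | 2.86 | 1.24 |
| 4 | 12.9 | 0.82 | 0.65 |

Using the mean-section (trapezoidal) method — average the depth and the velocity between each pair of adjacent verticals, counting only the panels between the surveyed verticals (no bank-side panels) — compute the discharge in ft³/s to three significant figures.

41.9 ft³/s

Panel 1-2: Δb = 8.5 ft, d̄ = (1.34+4.00)/2 = 2.67, v̄ = (1.04+1.78)/2 = 1.41 → q = 8.5×2.67×1.41 = 32.00 ft³/s
Panel 2-3: Δb = 1.4 ft, d̄ = (4.00+2.86)/2 = 3.43, v̄ = (1.78+1.24)/2 = 1.51 → q = 1.4×3.43×1.51 = 7.251 ft³/s
Panel 3-4: Δb = 1.5 ft, d̄ = (2.86+0.82)/2 = 1.84, v̄ = (1.24+0.65)/2 = 0.945 → q = 1.5×1.84×0.945 = 2.608 ft³/s
Q = Σ q = 41.86 ft³/s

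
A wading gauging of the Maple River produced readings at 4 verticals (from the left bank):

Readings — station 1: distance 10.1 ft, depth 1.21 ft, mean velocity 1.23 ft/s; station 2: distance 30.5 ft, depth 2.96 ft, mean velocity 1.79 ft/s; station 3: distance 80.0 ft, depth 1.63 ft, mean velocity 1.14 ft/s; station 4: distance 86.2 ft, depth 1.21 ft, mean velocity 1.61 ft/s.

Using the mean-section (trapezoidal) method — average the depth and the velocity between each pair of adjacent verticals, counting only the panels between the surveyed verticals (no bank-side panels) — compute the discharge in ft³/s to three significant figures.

Panel 1-2: Δb = 20.4 ft, d̄ = (1.21+2.96)/2 = 2.085, v̄ = (1.23+1.79)/2 = 1.51 → q = 20.4×2.085×1.51 = 64.23 ft³/s
Panel 2-3: Δb = 49.5 ft, d̄ = (2.96+1.63)/2 = 2.295, v̄ = (1.79+1.14)/2 = 1.465 → q = 49.5×2.295×1.465 = 166.4 ft³/s
Panel 3-4: Δb = 6.2 ft, d̄ = (1.63+1.21)/2 = 1.42, v̄ = (1.14+1.61)/2 = 1.375 → q = 6.2×1.42×1.375 = 12.11 ft³/s
Q = Σ q = 242.8 ft³/s

243 ft³/s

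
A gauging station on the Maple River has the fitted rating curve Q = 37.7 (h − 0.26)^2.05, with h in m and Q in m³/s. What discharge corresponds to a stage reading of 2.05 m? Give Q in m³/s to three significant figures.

124 m³/s

Q = 37.7 × (2.05 − 0.26)^2.05 = 37.7 × 1.79^2.05 = 124.4 m³/s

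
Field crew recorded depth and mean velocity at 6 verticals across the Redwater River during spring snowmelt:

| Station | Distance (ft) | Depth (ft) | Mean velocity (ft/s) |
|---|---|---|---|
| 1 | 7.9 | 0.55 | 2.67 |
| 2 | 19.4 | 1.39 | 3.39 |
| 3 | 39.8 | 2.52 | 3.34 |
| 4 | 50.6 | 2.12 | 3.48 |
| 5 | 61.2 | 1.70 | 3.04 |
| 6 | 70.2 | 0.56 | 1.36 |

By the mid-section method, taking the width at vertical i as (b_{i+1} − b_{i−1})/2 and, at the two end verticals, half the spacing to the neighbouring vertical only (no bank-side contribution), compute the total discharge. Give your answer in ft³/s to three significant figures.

348 ft³/s

w_1 = (19.4 − 7.9)/2 = 5.75 ft; q_1 = 2.67 × 0.55 × 5.75 = 8.444 ft³/s
w_2 = (39.8 − 7.9)/2 = 15.95 ft; q_2 = 3.39 × 1.39 × 15.95 = 75.16 ft³/s
w_3 = (50.6 − 19.4)/2 = 15.6 ft; q_3 = 3.34 × 2.52 × 15.6 = 131.3 ft³/s
w_4 = (61.2 − 39.8)/2 = 10.7 ft; q_4 = 3.48 × 2.12 × 10.7 = 78.94 ft³/s
w_5 = (70.2 − 50.6)/2 = 9.8 ft; q_5 = 3.04 × 1.70 × 9.8 = 50.65 ft³/s
w_6 = (70.2 − 61.2)/2 = 4.5 ft; q_6 = 1.36 × 0.56 × 4.5 = 3.427 ft³/s
Q = Σ qᵢ = 347.9 ft³/s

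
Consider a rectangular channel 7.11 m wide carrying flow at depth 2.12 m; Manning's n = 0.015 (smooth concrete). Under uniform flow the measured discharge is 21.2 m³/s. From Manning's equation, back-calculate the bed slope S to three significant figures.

0.000305

A = b·y = 7.11 × 2.12 = 15.07 m²
P = b + 2y = 7.11 + 2×2.12 = 11.35 m
R = A/P = 15.07/11.35 = 1.328 m
S = (Q·n / (1·A·R^(2/3)))² = (21.2×0.015 / (1×15.07×1.208))² = 0.0003049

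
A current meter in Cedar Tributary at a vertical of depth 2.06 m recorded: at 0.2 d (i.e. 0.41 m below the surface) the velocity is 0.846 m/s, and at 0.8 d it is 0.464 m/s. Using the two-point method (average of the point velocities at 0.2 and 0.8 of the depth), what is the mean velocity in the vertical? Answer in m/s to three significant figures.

v̄ = (0.846 + 0.464) / 2 = 0.6550 m/s

0.655 m/s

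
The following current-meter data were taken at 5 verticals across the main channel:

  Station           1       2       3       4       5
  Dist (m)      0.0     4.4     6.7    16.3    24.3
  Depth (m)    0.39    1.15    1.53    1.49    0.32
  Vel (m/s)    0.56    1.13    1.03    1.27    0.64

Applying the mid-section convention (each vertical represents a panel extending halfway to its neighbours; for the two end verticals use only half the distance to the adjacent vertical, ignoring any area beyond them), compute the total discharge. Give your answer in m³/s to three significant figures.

w_1 = (4.4 − 0.0)/2 = 2.2 m; q_1 = 0.56 × 0.39 × 2.2 = 0.4805 m³/s
w_2 = (6.7 − 0.0)/2 = 3.35 m; q_2 = 1.13 × 1.15 × 3.35 = 4.353 m³/s
w_3 = (16.3 − 4.4)/2 = 5.95 m; q_3 = 1.03 × 1.53 × 5.95 = 9.377 m³/s
w_4 = (24.3 − 6.7)/2 = 8.8 m; q_4 = 1.27 × 1.49 × 8.8 = 16.65 m³/s
w_5 = (24.3 − 16.3)/2 = 4 m; q_5 = 0.64 × 0.32 × 4 = 0.8192 m³/s
Q = Σ qᵢ = 31.68 m³/s

31.7 m³/s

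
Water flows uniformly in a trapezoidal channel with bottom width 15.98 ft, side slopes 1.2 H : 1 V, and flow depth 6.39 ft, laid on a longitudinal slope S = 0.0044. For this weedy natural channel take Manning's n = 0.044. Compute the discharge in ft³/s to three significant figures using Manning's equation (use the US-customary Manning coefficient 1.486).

882 ft³/s

A = (b + z·y)·y = (15.98 + 1.2×6.39)×6.39 = 151.1 ft²
P = b + 2y√(1+z²) = 15.98 + 2×6.39×√(1+1.2²) = 35.94 ft
R = A/P = 151.1/35.94 = 4.204 ft
Q = (1.486/n)·A·R^(2/3)·S^(1/2) = (1.486/0.044) × 151.1 × 4.204^(2/3) × 0.0044^(1/2) = 881.8 ft³/s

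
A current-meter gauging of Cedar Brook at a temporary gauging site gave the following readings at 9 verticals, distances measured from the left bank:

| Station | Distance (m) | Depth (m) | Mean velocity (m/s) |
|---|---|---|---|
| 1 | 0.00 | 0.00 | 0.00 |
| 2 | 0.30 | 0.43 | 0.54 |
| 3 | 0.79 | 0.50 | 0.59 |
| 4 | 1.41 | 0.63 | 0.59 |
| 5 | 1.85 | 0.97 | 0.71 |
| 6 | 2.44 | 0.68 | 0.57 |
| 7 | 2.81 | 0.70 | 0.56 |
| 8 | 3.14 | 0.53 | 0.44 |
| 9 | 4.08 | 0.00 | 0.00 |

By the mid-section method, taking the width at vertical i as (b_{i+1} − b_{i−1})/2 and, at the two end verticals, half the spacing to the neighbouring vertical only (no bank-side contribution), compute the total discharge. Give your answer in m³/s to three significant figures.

w_2 = (0.79 − 0.00)/2 = 0.395 m; q_2 = 0.54 × 0.43 × 0.395 = 0.09172 m³/s
w_3 = (1.41 − 0.30)/2 = 0.555 m; q_3 = 0.59 × 0.50 × 0.555 = 0.1637 m³/s
w_4 = (1.85 − 0.79)/2 = 0.53 m; q_4 = 0.59 × 0.63 × 0.53 = 0.1970 m³/s
w_5 = (2.44 − 1.41)/2 = 0.515 m; q_5 = 0.71 × 0.97 × 0.515 = 0.3547 m³/s
w_6 = (2.81 − 1.85)/2 = 0.48 m; q_6 = 0.57 × 0.68 × 0.48 = 0.1860 m³/s
w_7 = (3.14 − 2.44)/2 = 0.35 m; q_7 = 0.56 × 0.70 × 0.35 = 0.1372 m³/s
w_8 = (4.08 − 2.81)/2 = 0.635 m; q_8 = 0.44 × 0.53 × 0.635 = 0.1481 m³/s
Stations 1, 9 contribute zero (depth or velocity is 0).
Q = Σ qᵢ = 1.278 m³/s

1.28 m³/s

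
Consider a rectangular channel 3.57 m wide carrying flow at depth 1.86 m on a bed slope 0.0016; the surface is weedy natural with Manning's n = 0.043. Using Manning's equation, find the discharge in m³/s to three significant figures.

5.80 m³/s

A = b·y = 3.57 × 1.86 = 6.640 m²
P = b + 2y = 3.57 + 2×1.86 = 7.290 m
R = A/P = 6.640/7.290 = 0.9109 m
Q = (1/n)·A·R^(2/3)·S^(1/2) = (1/0.043) × 6.640 × 0.9109^(2/3) × 0.0016^(1/2) = 5.804 m³/s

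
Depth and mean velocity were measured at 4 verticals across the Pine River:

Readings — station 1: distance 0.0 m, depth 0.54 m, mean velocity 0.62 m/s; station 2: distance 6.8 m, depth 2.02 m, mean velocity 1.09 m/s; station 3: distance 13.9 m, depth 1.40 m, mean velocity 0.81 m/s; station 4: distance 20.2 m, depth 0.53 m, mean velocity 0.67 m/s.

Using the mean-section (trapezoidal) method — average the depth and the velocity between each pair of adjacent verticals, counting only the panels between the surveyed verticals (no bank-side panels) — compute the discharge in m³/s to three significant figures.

23.5 m³/s

Panel 1-2: Δb = 6.8 m, d̄ = (0.54+2.02)/2 = 1.28, v̄ = (0.62+1.09)/2 = 0.855 → q = 6.8×1.28×0.855 = 7.442 m³/s
Panel 2-3: Δb = 7.1 m, d̄ = (2.02+1.40)/2 = 1.71, v̄ = (1.09+0.81)/2 = 0.95 → q = 7.1×1.71×0.95 = 11.53 m³/s
Panel 3-4: Δb = 6.3 m, d̄ = (1.40+0.53)/2 = 0.965, v̄ = (0.81+0.67)/2 = 0.74 → q = 6.3×0.965×0.74 = 4.499 m³/s
Q = Σ q = 23.47 m³/s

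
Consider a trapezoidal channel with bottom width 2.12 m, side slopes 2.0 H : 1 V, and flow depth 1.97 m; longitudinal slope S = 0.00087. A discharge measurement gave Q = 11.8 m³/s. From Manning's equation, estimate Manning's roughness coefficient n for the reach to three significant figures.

0.0316

A = (b + z·y)·y = (2.12 + 2.0×1.97)×1.97 = 11.94 m²
P = b + 2y√(1+z²) = 2.12 + 2×1.97×√(1+2.0²) = 10.93 m
R = A/P = 11.94/10.93 = 1.092 m
n = (1/Q)·A·R^(2/3)·S^(1/2) = (1/11.8) × 11.94 × 1.061 × 0.02950 = 0.03165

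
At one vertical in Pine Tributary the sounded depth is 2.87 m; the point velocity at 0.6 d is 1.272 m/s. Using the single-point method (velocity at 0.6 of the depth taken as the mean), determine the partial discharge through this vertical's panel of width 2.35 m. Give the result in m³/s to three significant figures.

v̄ = v₀.₆ = 1.272 m/s
q = v̄ × d × w = 1.272 × 2.87 × 2.35 = 8.579 m³/s

8.58 m³/s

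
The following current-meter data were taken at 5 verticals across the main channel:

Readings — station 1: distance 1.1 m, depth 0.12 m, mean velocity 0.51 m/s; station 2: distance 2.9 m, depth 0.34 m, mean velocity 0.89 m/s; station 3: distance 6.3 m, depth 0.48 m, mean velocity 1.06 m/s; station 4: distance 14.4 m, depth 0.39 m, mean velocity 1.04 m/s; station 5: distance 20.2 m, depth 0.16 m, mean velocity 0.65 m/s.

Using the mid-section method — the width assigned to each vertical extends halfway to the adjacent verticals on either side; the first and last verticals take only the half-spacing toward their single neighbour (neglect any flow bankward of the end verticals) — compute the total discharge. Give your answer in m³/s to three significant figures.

6.89 m³/s

w_1 = (2.9 − 1.1)/2 = 0.9 m; q_1 = 0.51 × 0.12 × 0.9 = 0.05508 m³/s
w_2 = (6.3 − 1.1)/2 = 2.6 m; q_2 = 0.89 × 0.34 × 2.6 = 0.7868 m³/s
w_3 = (14.4 − 2.9)/2 = 5.75 m; q_3 = 1.06 × 0.48 × 5.75 = 2.926 m³/s
w_4 = (20.2 − 6.3)/2 = 6.95 m; q_4 = 1.04 × 0.39 × 6.95 = 2.819 m³/s
w_5 = (20.2 − 14.4)/2 = 2.9 m; q_5 = 0.65 × 0.16 × 2.9 = 0.3016 m³/s
Q = Σ qᵢ = 6.888 m³/s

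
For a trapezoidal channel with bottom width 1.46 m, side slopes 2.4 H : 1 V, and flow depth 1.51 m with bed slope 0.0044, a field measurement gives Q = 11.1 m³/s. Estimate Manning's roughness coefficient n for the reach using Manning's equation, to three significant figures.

A = (b + z·y)·y = (1.46 + 2.4×1.51)×1.51 = 7.677 m²
P = b + 2y√(1+z²) = 1.46 + 2×1.51×√(1+2.4²) = 9.312 m
R = A/P = 7.677/9.312 = 0.8244 m
n = (1/Q)·A·R^(2/3)·S^(1/2) = (1/11.1) × 7.677 × 0.8792 × 0.06633 = 0.04033

0.0403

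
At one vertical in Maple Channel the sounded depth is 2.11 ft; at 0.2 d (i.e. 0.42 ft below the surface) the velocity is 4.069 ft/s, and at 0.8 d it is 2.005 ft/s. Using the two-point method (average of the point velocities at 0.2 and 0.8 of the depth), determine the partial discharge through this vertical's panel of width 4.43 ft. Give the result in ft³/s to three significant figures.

28.4 ft³/s

v̄ = (4.069 + 2.005) / 2 = 3.037 ft/s
q = v̄ × d × w = 3.037 × 2.11 × 4.43 = 28.39 ft³/s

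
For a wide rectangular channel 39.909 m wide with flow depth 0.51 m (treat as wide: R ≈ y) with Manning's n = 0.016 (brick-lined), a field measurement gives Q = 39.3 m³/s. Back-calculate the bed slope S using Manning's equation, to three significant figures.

0.00234

A = b·y = 39.909 × 0.51 = 20.35 m²
Wide channel: R ≈ y = 0.51 m
S = (Q·n / (1·A·R^(2/3)))² = (39.3×0.016 / (1×20.35×0.6383))² = 0.002342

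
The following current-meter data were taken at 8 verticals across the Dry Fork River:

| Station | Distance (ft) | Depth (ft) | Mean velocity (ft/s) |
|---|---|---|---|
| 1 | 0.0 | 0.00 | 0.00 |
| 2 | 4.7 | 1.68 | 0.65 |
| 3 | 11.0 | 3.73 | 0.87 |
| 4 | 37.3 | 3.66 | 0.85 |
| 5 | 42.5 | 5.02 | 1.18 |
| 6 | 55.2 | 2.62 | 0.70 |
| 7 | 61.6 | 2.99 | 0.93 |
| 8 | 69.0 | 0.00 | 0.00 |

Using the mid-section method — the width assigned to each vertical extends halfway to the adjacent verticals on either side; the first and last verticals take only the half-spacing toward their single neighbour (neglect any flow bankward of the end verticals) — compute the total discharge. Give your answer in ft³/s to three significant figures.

198 ft³/s

w_2 = (11.0 − 0.0)/2 = 5.5 ft; q_2 = 0.65 × 1.68 × 5.5 = 6.006 ft³/s
w_3 = (37.3 − 4.7)/2 = 16.3 ft; q_3 = 0.87 × 3.73 × 16.3 = 52.90 ft³/s
w_4 = (42.5 − 11.0)/2 = 15.75 ft; q_4 = 0.85 × 3.66 × 15.75 = 49.00 ft³/s
w_5 = (55.2 − 37.3)/2 = 8.95 ft; q_5 = 1.18 × 5.02 × 8.95 = 53.02 ft³/s
w_6 = (61.6 − 42.5)/2 = 9.55 ft; q_6 = 0.70 × 2.62 × 9.55 = 17.51 ft³/s
w_7 = (69.0 − 55.2)/2 = 6.9 ft; q_7 = 0.93 × 2.99 × 6.9 = 19.19 ft³/s
Stations 1, 8 contribute zero (depth or velocity is 0).
Q = Σ qᵢ = 197.6 ft³/s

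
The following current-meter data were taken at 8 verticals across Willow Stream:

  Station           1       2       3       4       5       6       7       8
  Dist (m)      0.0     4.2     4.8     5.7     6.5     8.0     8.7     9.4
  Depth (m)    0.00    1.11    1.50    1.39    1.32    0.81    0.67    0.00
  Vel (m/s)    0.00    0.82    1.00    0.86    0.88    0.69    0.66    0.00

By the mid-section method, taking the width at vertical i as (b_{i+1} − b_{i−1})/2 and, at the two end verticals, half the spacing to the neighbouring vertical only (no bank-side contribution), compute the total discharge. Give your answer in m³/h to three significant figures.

23700 m³/h

w_2 = (4.8 − 0.0)/2 = 2.4 m; q_2 = 0.82 × 1.11 × 2.4 = 2.184 m³/s
w_3 = (5.7 − 4.2)/2 = 0.75 m; q_3 = 1.00 × 1.50 × 0.75 = 1.125 m³/s
w_4 = (6.5 − 4.8)/2 = 0.85 m; q_4 = 0.86 × 1.39 × 0.85 = 1.016 m³/s
w_5 = (8.0 − 5.7)/2 = 1.15 m; q_5 = 0.88 × 1.32 × 1.15 = 1.336 m³/s
w_6 = (8.7 − 6.5)/2 = 1.1 m; q_6 = 0.69 × 0.81 × 1.1 = 0.6148 m³/s
w_7 = (9.4 − 8.0)/2 = 0.7 m; q_7 = 0.66 × 0.67 × 0.7 = 0.3095 m³/s
Stations 1, 8 contribute zero (depth or velocity is 0).
Q = Σ qᵢ = 6.586 m³/s
= 6.586 × 3600 = 23710 m³/h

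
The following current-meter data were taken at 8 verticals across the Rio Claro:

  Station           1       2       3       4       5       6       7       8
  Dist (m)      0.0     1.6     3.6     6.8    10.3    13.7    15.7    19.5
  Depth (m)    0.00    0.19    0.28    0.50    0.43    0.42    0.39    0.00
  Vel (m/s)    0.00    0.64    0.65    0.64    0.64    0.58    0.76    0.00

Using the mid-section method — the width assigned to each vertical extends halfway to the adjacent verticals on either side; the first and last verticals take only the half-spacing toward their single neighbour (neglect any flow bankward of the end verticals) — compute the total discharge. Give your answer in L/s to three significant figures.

4230 L/s

w_2 = (3.6 − 0.0)/2 = 1.8 m; q_2 = 0.64 × 0.19 × 1.8 = 0.2189 m³/s
w_3 = (6.8 − 1.6)/2 = 2.6 m; q_3 = 0.65 × 0.28 × 2.6 = 0.4732 m³/s
w_4 = (10.3 − 3.6)/2 = 3.35 m; q_4 = 0.64 × 0.50 × 3.35 = 1.072 m³/s
w_5 = (13.7 − 6.8)/2 = 3.45 m; q_5 = 0.64 × 0.43 × 3.45 = 0.9494 m³/s
w_6 = (15.7 − 10.3)/2 = 2.7 m; q_6 = 0.58 × 0.42 × 2.7 = 0.6577 m³/s
w_7 = (19.5 − 13.7)/2 = 2.9 m; q_7 = 0.76 × 0.39 × 2.9 = 0.8596 m³/s
Stations 1, 8 contribute zero (depth or velocity is 0).
Q = Σ qᵢ = 4.231 m³/s
= 4.231 × 1000 = 4231 L/s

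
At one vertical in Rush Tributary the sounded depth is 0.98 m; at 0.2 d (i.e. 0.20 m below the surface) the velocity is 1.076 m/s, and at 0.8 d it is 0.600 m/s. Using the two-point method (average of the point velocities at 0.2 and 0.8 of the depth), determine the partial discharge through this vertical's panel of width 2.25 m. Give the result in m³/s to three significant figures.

v̄ = (1.076 + 0.600) / 2 = 0.8380 m/s
q = v̄ × d × w = 0.8380 × 0.98 × 2.25 = 1.848 m³/s

1.85 m³/s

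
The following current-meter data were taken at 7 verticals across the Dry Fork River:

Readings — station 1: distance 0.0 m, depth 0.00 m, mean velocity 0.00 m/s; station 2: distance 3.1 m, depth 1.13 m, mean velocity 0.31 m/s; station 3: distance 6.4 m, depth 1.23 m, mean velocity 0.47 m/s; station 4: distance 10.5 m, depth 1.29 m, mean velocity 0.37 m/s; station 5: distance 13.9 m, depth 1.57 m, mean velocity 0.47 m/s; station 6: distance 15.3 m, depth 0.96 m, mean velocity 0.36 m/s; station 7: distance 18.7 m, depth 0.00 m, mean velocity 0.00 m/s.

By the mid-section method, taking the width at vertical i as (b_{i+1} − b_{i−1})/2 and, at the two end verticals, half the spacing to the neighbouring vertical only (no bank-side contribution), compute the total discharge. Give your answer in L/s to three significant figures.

7650 L/s

w_2 = (6.4 − 0.0)/2 = 3.2 m; q_2 = 0.31 × 1.13 × 3.2 = 1.121 m³/s
w_3 = (10.5 − 3.1)/2 = 3.7 m; q_3 = 0.47 × 1.23 × 3.7 = 2.139 m³/s
w_4 = (13.9 − 6.4)/2 = 3.75 m; q_4 = 0.37 × 1.29 × 3.75 = 1.790 m³/s
w_5 = (15.3 − 10.5)/2 = 2.4 m; q_5 = 0.47 × 1.57 × 2.4 = 1.771 m³/s
w_6 = (18.7 − 13.9)/2 = 2.4 m; q_6 = 0.36 × 0.96 × 2.4 = 0.8294 m³/s
Stations 1, 7 contribute zero (depth or velocity is 0).
Q = Σ qᵢ = 7.650 m³/s
= 7.650 × 1000 = 7650 L/s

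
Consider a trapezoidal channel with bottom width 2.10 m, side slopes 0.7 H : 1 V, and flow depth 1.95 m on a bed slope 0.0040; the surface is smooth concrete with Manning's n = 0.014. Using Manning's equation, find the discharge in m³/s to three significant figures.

A = (b + z·y)·y = (2.10 + 0.7×1.95)×1.95 = 6.757 m²
P = b + 2y√(1+z²) = 2.10 + 2×1.95×√(1+0.7²) = 6.861 m
R = A/P = 6.757/6.861 = 0.9849 m
Q = (1/n)·A·R^(2/3)·S^(1/2) = (1/0.014) × 6.757 × 0.9849^(2/3) × 0.0040^(1/2) = 30.22 m³/s

30.2 m³/s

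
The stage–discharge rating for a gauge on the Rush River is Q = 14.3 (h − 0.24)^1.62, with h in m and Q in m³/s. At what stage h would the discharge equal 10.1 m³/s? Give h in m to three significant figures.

h − h₀ = (Q/C)^(1/b) = (10.1/14.3)^(1/1.62) = 0.8068 m
h = 0.24 + 0.8068 = 1.047 m

1.05 m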